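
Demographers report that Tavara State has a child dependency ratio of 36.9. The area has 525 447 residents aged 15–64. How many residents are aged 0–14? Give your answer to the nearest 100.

Youth dependency ratio = youth / working-age × 100
36.9 = Y / 525 447 × 100
⇒ 193 900

Aged 0–14: 193 900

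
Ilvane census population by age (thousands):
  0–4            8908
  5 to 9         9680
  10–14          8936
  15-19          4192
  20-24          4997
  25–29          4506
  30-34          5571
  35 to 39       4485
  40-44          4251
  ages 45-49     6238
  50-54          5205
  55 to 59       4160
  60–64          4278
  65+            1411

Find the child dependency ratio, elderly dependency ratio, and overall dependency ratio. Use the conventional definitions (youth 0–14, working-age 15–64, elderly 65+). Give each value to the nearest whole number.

Youth dependency ratio: 57
Old-age dependency ratio: 3
Total dependency ratio: 60

0–14: 8908 + 9680 + 8936 = 27524
15–64: 4192 + 4997 + 4506 + 5571 + 4485 + 4251 + 6238 + 5205 + 4160 + 4278 = 47883
65+: 1411
Youth dependency ratio = 27524 / 47883 × 100 = 57
Old-age dependency ratio = 1411 / 47883 × 100 = 3
Total dependency ratio = (27524 + 1411) / 47883 × 100 = 28935 / 47883 × 100 = 60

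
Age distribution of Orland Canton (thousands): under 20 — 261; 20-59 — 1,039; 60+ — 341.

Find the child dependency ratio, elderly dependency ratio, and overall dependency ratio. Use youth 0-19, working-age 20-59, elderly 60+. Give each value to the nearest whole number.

Youth dependency ratio = 261 / 1,039 × 100 = 25
Old-age dependency ratio = 341 / 1,039 × 100 = 33
Total dependency ratio = (261 + 341) / 1,039 × 100 = 602 / 1,039 × 100 = 58

Youth dependency ratio: 25
Old-age dependency ratio: 33
Total dependency ratio: 58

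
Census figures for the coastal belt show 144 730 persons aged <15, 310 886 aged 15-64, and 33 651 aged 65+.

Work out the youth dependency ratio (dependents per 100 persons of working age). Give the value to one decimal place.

Youth dependency ratio: 46.6

Youth dependency ratio = 144 730 / 310 886 × 100 = 46.6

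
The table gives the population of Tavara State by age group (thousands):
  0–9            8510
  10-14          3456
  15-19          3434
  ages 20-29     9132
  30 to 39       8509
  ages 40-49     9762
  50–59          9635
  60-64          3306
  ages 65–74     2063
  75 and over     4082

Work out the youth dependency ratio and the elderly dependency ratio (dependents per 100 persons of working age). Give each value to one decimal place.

Youth dependency ratio: 27.3
Old-age dependency ratio: 14.0

0–14: 8510 + 3456 = 11966
15–64: 3434 + 9132 + 8509 + 9762 + 9635 + 3306 = 43778
65+: 2063 + 4082 = 6145
Youth dependency ratio = 11966 / 43778 × 100 = 27.3
Old-age dependency ratio = 6145 / 43778 × 100 = 14.0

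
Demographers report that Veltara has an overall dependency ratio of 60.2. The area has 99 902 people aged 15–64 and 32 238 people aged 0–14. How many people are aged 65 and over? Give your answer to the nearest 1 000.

Total dependency ratio = (youth + elderly) / working-age × 100
60.2 = (32 238 + E) / 99 902 × 100
⇒ 28 000

Aged 65 and over: 28 000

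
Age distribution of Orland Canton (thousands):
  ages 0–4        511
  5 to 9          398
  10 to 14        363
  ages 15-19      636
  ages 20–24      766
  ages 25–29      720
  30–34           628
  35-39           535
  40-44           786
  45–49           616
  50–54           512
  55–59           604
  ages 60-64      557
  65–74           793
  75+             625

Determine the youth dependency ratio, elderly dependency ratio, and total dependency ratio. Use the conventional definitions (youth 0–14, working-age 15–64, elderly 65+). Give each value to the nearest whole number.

Youth dependency ratio: 20
Old-age dependency ratio: 22
Total dependency ratio: 42

0–14: 511 + 398 + 363 = 1 272
15–64: 636 + 766 + 720 + 628 + 535 + 786 + 616 + 512 + 604 + 557 = 6 360
65+: 793 + 625 = 1 418
Youth dependency ratio = 1 272 / 6 360 × 100 = 20
Old-age dependency ratio = 1 418 / 6 360 × 100 = 22
Total dependency ratio = (1 272 + 1 418) / 6 360 × 100 = 2 690 / 6 360 × 100 = 42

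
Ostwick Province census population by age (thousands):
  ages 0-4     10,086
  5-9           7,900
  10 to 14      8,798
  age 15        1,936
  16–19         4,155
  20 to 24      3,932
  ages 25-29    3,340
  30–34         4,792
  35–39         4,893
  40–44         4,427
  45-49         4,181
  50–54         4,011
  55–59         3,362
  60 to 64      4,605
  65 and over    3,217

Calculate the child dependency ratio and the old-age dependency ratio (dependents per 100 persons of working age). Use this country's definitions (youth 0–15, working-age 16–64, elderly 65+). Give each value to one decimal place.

0–15: 10,086 + 7,900 + 8,798 + 1,936 = 28,720
16–64: 4,155 + 3,932 + 3,340 + 4,792 + 4,893 + 4,427 + 4,181 + 4,011 + 3,362 + 4,605 = 41,698
65+: 3,217
Youth dependency ratio = 28,720 / 41,698 × 100 = 68.9
Old-age dependency ratio = 3,217 / 41,698 × 100 = 7.7

Youth dependency ratio: 68.9
Old-age dependency ratio: 7.7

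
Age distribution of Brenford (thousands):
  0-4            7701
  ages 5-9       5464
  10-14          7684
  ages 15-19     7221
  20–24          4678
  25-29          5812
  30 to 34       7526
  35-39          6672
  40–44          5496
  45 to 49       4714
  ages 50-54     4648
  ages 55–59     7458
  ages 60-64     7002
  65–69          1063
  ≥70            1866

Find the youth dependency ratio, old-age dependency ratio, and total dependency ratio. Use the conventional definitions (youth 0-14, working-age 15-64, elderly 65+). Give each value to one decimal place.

0–14: 7701 + 5464 + 7684 = 20849
15–64: 7221 + 4678 + 5812 + 7526 + 6672 + 5496 + 4714 + 4648 + 7458 + 7002 = 61227
65+: 1063 + 1866 = 2929
Youth dependency ratio = 20849 / 61227 × 100 = 34.1
Old-age dependency ratio = 2929 / 61227 × 100 = 4.8
Total dependency ratio = (20849 + 2929) / 61227 × 100 = 23778 / 61227 × 100 = 38.8

Youth dependency ratio: 34.1
Old-age dependency ratio: 4.8
Total dependency ratio: 38.8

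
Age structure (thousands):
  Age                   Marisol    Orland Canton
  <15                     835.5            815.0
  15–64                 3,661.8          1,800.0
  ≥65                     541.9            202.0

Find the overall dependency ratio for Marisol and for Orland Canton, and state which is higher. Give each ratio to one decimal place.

Marisol: (835.5 + 541.9) / 3,661.8 × 100 = 1,377.4 / 3,661.8 × 100 = 37.6
Orland Canton: (815.0 + 202.0) / 1,800.0 × 100 = 1,017.0 / 1,800.0 × 100 = 56.5

Marisol: 37.6
Orland Canton: 56.5
Higher: Orland Canton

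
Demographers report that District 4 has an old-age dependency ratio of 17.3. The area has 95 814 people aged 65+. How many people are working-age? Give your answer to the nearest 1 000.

Working-age: 554 000

Old-age dependency ratio = elderly / working-age × 100
17.3 = 95 814 / W × 100
⇒ 554 000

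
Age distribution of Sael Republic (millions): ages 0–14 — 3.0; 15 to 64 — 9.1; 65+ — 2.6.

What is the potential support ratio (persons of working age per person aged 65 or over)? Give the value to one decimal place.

Potential support ratio = 9.1 / 2.6 = 3.5

Potential support ratio: 3.5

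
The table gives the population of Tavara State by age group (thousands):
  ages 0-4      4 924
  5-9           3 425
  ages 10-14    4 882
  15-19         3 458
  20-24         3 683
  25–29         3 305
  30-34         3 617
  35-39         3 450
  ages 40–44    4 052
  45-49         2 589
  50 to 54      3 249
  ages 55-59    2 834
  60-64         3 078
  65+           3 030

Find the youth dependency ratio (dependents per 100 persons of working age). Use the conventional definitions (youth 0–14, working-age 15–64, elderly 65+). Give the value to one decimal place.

Youth dependency ratio: 39.7

0–14: 4 924 + 3 425 + 4 882 = 13 231
15–64: 3 458 + 3 683 + 3 305 + 3 617 + 3 450 + 4 052 + 2 589 + 3 249 + 2 834 + 3 078 = 33 315
65+: 3 030
Youth dependency ratio = 13 231 / 33 315 × 100 = 39.7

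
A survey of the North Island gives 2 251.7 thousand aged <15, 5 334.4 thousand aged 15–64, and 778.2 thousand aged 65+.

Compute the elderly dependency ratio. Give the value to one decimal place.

Old-age dependency ratio: 14.6

Old-age dependency ratio = 778.2 / 5 334.4 × 100 = 14.6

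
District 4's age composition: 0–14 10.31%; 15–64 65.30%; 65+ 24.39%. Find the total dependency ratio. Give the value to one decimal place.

Total dependency ratio = (10.31 + 24.39) / 65.30 × 100 = 34.70 / 65.30 × 100 = 53.1

Total dependency ratio: 53.1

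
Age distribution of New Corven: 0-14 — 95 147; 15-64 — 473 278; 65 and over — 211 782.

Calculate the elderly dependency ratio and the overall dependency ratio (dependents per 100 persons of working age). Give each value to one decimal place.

Old-age dependency ratio: 44.7
Total dependency ratio: 64.9

Old-age dependency ratio = 211 782 / 473 278 × 100 = 44.7
Total dependency ratio = (95 147 + 211 782) / 473 278 × 100 = 306 929 / 473 278 × 100 = 64.9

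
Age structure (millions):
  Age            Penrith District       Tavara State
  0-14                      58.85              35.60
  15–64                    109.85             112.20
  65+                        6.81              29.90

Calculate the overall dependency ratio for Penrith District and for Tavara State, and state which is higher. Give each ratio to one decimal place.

Penrith District: 59.8
Tavara State: 58.4
Higher: Penrith District

Penrith District: (58.85 + 6.81) / 109.85 × 100 = 65.66 / 109.85 × 100 = 59.8
Tavara State: (35.60 + 29.90) / 112.20 × 100 = 65.50 / 112.20 × 100 = 58.4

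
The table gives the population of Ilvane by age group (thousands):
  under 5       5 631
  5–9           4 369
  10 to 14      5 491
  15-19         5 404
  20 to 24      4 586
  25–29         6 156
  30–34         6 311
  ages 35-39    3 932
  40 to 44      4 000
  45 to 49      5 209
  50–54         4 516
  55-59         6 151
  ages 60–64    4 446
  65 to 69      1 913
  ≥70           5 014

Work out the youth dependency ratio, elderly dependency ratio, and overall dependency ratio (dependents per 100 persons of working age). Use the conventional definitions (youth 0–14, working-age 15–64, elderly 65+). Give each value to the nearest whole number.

0–14: 5 631 + 4 369 + 5 491 = 15 491
15–64: 5 404 + 4 586 + 6 156 + 6 311 + 3 932 + 4 000 + 5 209 + 4 516 + 6 151 + 4 446 = 50 711
65+: 1 913 + 5 014 = 6 927
Youth dependency ratio = 15 491 / 50 711 × 100 = 31
Old-age dependency ratio = 6 927 / 50 711 × 100 = 14
Total dependency ratio = (15 491 + 6 927) / 50 711 × 100 = 22 418 / 50 711 × 100 = 44

Youth dependency ratio: 31
Old-age dependency ratio: 14
Total dependency ratio: 44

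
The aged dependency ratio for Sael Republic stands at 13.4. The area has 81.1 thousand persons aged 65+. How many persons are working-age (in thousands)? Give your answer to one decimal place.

Working-age: 605.2

Old-age dependency ratio = elderly / working-age × 100
13.4 = 81.1 / W × 100
⇒ 605.2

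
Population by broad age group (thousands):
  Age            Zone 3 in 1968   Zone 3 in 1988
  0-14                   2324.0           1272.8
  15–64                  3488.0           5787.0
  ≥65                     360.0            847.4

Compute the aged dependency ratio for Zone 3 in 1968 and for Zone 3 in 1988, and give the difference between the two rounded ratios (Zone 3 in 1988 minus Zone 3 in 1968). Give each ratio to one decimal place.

Zone 3 in 1968: 10.3
Zone 3 in 1988: 14.6
Difference: +4.3

Zone 3 in 1968: 360.0 / 3488.0 × 100 = 10.3
Zone 3 in 1988: 847.4 / 5787.0 × 100 = 14.6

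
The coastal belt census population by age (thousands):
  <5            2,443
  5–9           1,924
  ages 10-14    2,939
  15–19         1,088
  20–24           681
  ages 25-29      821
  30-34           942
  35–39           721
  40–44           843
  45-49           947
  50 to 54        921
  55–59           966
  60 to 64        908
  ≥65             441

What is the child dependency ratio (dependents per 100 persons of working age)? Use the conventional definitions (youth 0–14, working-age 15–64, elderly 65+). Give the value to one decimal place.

Youth dependency ratio: 82.7

0–14: 2,443 + 1,924 + 2,939 = 7,306
15–64: 1,088 + 681 + 821 + 942 + 721 + 843 + 947 + 921 + 966 + 908 = 8,838
65+: 441
Youth dependency ratio = 7,306 / 8,838 × 100 = 82.7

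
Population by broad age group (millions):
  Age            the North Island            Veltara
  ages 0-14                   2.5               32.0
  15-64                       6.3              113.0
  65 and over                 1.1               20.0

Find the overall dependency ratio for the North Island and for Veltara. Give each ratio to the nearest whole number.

the North Island: 57
Veltara: 46

the North Island: (2.5 + 1.1) / 6.3 × 100 = 3.6 / 6.3 × 100 = 57
Veltara: (32.0 + 20.0) / 113.0 × 100 = 52.0 / 113.0 × 100 = 46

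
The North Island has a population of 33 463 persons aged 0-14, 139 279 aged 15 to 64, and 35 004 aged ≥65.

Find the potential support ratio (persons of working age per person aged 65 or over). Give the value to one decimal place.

Potential support ratio = 139 279 / 35 004 = 4.0

Potential support ratio: 4.0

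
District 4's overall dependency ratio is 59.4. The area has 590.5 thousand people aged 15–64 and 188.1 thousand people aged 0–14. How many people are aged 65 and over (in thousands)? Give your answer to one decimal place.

Total dependency ratio = (youth + elderly) / working-age × 100
59.4 = (188.1 + E) / 590.5 × 100
⇒ 162.7

Aged 65 and over: 162.7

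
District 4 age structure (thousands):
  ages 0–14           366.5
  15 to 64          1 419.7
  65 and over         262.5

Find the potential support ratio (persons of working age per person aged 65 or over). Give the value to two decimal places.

Potential support ratio: 5.41

Potential support ratio = 1 419.7 / 262.5 = 5.41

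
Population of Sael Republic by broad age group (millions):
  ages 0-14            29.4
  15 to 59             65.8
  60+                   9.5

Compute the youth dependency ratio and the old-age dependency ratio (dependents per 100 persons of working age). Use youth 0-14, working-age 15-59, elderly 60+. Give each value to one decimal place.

Youth dependency ratio = 29.4 / 65.8 × 100 = 44.7
Old-age dependency ratio = 9.5 / 65.8 × 100 = 14.4

Youth dependency ratio: 44.7
Old-age dependency ratio: 14.4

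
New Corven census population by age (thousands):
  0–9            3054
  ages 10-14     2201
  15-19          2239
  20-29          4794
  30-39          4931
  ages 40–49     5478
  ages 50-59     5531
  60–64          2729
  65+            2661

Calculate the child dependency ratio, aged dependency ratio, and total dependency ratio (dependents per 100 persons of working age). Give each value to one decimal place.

0–14: 3054 + 2201 = 5255
15–64: 2239 + 4794 + 4931 + 5478 + 5531 + 2729 = 25702
65+: 2661
Youth dependency ratio = 5255 / 25702 × 100 = 20.4
Old-age dependency ratio = 2661 / 25702 × 100 = 10.4
Total dependency ratio = (5255 + 2661) / 25702 × 100 = 7916 / 25702 × 100 = 30.8

Youth dependency ratio: 20.4
Old-age dependency ratio: 10.4
Total dependency ratio: 30.8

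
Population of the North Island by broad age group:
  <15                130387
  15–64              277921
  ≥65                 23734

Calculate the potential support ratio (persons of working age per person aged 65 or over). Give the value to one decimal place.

Potential support ratio: 11.7

Potential support ratio = 277921 / 23734 = 11.7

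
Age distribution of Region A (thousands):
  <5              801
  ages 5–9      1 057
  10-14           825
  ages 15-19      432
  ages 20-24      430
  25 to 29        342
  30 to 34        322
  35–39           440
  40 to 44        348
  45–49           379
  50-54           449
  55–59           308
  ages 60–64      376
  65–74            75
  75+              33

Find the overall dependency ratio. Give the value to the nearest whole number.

Total dependency ratio: 73

0–14: 801 + 1 057 + 825 = 2 683
15–64: 432 + 430 + 342 + 322 + 440 + 348 + 379 + 449 + 308 + 376 = 3 826
65+: 75 + 33 = 108
Total dependency ratio = (2 683 + 108) / 3 826 × 100 = 2 791 / 3 826 × 100 = 73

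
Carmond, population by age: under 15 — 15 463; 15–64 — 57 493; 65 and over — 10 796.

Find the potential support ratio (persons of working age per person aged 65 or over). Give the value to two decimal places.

Potential support ratio: 5.33

Potential support ratio = 57 493 / 10 796 = 5.33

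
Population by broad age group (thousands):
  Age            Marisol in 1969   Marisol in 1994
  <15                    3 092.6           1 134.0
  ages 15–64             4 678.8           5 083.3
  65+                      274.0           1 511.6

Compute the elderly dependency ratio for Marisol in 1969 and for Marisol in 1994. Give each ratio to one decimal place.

Marisol in 1969: 5.9
Marisol in 1994: 29.7

Marisol in 1969: 274.0 / 4 678.8 × 100 = 5.9
Marisol in 1994: 1 511.6 / 5 083.3 × 100 = 29.7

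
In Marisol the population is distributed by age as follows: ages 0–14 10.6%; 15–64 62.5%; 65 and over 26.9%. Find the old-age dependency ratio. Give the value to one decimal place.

Old-age dependency ratio: 43.0

Old-age dependency ratio = 26.9 / 62.5 × 100 = 43.0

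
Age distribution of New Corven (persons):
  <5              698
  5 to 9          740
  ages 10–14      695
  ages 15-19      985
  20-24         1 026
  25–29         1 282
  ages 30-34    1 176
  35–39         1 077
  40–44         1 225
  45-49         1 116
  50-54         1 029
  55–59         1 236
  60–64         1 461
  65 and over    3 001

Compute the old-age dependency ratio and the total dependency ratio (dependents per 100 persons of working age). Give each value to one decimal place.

0–14: 698 + 740 + 695 = 2 133
15–64: 985 + 1 026 + 1 282 + 1 176 + 1 077 + 1 225 + 1 116 + 1 029 + 1 236 + 1 461 = 11 613
65+: 3 001
Old-age dependency ratio = 3 001 / 11 613 × 100 = 25.8
Total dependency ratio = (2 133 + 3 001) / 11 613 × 100 = 5 134 / 11 613 × 100 = 44.2

Old-age dependency ratio: 25.8
Total dependency ratio: 44.2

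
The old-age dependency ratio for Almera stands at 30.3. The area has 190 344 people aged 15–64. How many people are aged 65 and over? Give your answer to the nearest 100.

Aged 65 and over: 57 700

Old-age dependency ratio = elderly / working-age × 100
30.3 = E / 190 344 × 100
⇒ 57 700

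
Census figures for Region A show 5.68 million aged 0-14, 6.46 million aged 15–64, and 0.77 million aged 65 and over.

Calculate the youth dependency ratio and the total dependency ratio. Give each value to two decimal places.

Youth dependency ratio: 87.93
Total dependency ratio: 99.85

Youth dependency ratio = 5.68 / 6.46 × 100 = 87.93
Total dependency ratio = (5.68 + 0.77) / 6.46 × 100 = 6.45 / 6.46 × 100 = 99.85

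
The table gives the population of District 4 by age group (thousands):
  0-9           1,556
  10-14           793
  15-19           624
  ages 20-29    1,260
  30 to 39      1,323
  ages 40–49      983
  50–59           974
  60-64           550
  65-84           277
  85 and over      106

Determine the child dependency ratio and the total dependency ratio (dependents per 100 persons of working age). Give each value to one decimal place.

Youth dependency ratio: 41.1
Total dependency ratio: 47.8

0–14: 1,556 + 793 = 2,349
15–64: 624 + 1,260 + 1,323 + 983 + 974 + 550 = 5,714
65+: 277 + 106 = 383
Youth dependency ratio = 2,349 / 5,714 × 100 = 41.1
Total dependency ratio = (2,349 + 383) / 5,714 × 100 = 2,732 / 5,714 × 100 = 47.8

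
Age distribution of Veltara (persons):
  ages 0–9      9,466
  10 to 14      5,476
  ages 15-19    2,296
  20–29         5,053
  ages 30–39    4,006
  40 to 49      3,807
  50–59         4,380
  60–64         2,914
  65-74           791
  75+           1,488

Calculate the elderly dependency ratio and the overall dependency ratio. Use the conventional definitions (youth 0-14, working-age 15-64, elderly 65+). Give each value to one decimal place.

0–14: 9,466 + 5,476 = 14,942
15–64: 2,296 + 5,053 + 4,006 + 3,807 + 4,380 + 2,914 = 22,456
65+: 791 + 1,488 = 2,279
Old-age dependency ratio = 2,279 / 22,456 × 100 = 10.1
Total dependency ratio = (14,942 + 2,279) / 22,456 × 100 = 17,221 / 22,456 × 100 = 76.7

Old-age dependency ratio: 10.1
Total dependency ratio: 76.7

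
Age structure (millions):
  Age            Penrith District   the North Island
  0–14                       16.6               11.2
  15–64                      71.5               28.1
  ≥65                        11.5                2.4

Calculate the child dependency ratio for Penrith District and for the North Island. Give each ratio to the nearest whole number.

Penrith District: 23
the North Island: 40

Penrith District: 16.6 / 71.5 × 100 = 23
the North Island: 11.2 / 28.1 × 100 = 40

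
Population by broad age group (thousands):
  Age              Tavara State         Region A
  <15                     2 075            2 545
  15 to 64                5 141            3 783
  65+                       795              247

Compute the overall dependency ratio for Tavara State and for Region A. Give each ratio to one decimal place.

Tavara State: 55.8
Region A: 73.8

Tavara State: (2 075 + 795) / 5 141 × 100 = 2 870 / 5 141 × 100 = 55.8
Region A: (2 545 + 247) / 3 783 × 100 = 2 792 / 3 783 × 100 = 73.8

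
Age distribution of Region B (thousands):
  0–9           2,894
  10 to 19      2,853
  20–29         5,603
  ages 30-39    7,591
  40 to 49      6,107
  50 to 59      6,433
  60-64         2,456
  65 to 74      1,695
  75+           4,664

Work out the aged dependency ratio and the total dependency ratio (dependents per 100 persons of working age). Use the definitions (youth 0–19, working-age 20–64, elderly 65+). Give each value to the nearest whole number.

0–19: 2,894 + 2,853 = 5,747
20–64: 5,603 + 7,591 + 6,107 + 6,433 + 2,456 = 28,190
65+: 1,695 + 4,664 = 6,359
Old-age dependency ratio = 6,359 / 28,190 × 100 = 23
Total dependency ratio = (5,747 + 6,359) / 28,190 × 100 = 12,106 / 28,190 × 100 = 43

Old-age dependency ratio: 23
Total dependency ratio: 43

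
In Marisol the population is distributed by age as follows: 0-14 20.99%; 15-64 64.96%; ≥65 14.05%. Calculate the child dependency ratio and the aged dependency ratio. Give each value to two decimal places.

Youth dependency ratio = 20.99 / 64.96 × 100 = 32.31
Old-age dependency ratio = 14.05 / 64.96 × 100 = 21.63

Youth dependency ratio: 32.31
Old-age dependency ratio: 21.63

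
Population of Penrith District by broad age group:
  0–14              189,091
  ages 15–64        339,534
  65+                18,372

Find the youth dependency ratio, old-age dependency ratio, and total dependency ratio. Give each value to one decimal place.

Youth dependency ratio = 189,091 / 339,534 × 100 = 55.7
Old-age dependency ratio = 18,372 / 339,534 × 100 = 5.4
Total dependency ratio = (189,091 + 18,372) / 339,534 × 100 = 207,463 / 339,534 × 100 = 61.1

Youth dependency ratio: 55.7
Old-age dependency ratio: 5.4
Total dependency ratio: 61.1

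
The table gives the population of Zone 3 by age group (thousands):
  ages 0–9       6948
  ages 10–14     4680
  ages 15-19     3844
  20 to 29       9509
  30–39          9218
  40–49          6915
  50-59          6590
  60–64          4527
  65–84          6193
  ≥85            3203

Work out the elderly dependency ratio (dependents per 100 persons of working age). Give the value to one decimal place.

0–14: 6948 + 4680 = 11628
15–64: 3844 + 9509 + 9218 + 6915 + 6590 + 4527 = 40603
65+: 6193 + 3203 = 9396
Old-age dependency ratio = 9396 / 40603 × 100 = 23.1

Old-age dependency ratio: 23.1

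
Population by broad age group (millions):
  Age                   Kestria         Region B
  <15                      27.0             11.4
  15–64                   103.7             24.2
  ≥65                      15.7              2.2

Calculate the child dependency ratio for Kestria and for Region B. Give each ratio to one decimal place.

Kestria: 26.0
Region B: 47.1

Kestria: 27.0 / 103.7 × 100 = 26.0
Region B: 11.4 / 24.2 × 100 = 47.1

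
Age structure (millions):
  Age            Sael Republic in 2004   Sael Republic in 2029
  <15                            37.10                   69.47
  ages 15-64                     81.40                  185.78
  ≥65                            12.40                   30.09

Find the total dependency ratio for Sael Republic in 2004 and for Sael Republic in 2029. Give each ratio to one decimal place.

Sael Republic in 2004: (37.10 + 12.40) / 81.40 × 100 = 49.50 / 81.40 × 100 = 60.8
Sael Republic in 2029: (69.47 + 30.09) / 185.78 × 100 = 99.56 / 185.78 × 100 = 53.6

Sael Republic in 2004: 60.8
Sael Republic in 2029: 53.6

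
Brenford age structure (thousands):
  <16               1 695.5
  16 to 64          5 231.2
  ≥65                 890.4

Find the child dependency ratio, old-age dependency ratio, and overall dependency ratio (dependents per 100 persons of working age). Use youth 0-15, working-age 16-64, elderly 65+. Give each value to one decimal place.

Youth dependency ratio = 1 695.5 / 5 231.2 × 100 = 32.4
Old-age dependency ratio = 890.4 / 5 231.2 × 100 = 17.0
Total dependency ratio = (1 695.5 + 890.4) / 5 231.2 × 100 = 2 585.9 / 5 231.2 × 100 = 49.4

Youth dependency ratio: 32.4
Old-age dependency ratio: 17.0
Total dependency ratio: 49.4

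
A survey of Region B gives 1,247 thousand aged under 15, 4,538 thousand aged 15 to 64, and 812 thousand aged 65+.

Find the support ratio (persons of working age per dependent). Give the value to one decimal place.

Support ratio: 2.2

Support ratio = 4,538 / (1,247 + 812) = 4,538 / 2,059 = 2.2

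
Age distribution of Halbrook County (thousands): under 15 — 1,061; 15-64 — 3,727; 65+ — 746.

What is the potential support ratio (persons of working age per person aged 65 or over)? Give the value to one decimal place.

Potential support ratio: 5.0

Potential support ratio = 3,727 / 746 = 5.0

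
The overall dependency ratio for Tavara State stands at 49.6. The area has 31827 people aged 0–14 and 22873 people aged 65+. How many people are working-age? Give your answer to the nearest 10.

Working-age: 110280

Total dependency ratio = (youth + elderly) / working-age × 100
49.6 = (31827 + 22873) / W × 100
⇒ 110280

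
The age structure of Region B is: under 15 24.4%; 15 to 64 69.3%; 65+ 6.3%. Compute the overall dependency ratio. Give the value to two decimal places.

Total dependency ratio: 44.30

Total dependency ratio = (24.4 + 6.3) / 69.3 × 100 = 30.7 / 69.3 × 100 = 44.30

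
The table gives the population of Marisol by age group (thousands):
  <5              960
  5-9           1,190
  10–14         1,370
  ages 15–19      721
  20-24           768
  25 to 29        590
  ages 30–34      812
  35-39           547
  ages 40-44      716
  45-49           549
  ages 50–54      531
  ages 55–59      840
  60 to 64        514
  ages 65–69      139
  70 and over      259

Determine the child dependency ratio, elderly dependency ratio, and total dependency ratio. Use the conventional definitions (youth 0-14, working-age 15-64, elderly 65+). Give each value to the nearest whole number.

0–14: 960 + 1,190 + 1,370 = 3,520
15–64: 721 + 768 + 590 + 812 + 547 + 716 + 549 + 531 + 840 + 514 = 6,588
65+: 139 + 259 = 398
Youth dependency ratio = 3,520 / 6,588 × 100 = 53
Old-age dependency ratio = 398 / 6,588 × 100 = 6
Total dependency ratio = (3,520 + 398) / 6,588 × 100 = 3,918 / 6,588 × 100 = 59

Youth dependency ratio: 53
Old-age dependency ratio: 6
Total dependency ratio: 59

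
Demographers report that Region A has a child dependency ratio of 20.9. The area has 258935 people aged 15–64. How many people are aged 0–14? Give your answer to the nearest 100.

Youth dependency ratio = youth / working-age × 100
20.9 = Y / 258935 × 100
⇒ 54100

Aged 0–14: 54100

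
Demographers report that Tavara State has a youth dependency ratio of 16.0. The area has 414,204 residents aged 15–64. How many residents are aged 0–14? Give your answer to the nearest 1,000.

Aged 0–14: 66,000

Youth dependency ratio = youth / working-age × 100
16.0 = Y / 414,204 × 100
⇒ 66,000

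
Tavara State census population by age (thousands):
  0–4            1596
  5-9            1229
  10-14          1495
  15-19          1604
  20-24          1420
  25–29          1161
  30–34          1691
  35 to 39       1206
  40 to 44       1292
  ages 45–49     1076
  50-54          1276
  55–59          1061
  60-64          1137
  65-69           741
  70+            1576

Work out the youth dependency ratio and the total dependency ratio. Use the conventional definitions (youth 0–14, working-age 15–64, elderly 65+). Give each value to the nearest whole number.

Youth dependency ratio: 33
Total dependency ratio: 51

0–14: 1596 + 1229 + 1495 = 4320
15–64: 1604 + 1420 + 1161 + 1691 + 1206 + 1292 + 1076 + 1276 + 1061 + 1137 = 12924
65+: 741 + 1576 = 2317
Youth dependency ratio = 4320 / 12924 × 100 = 33
Total dependency ratio = (4320 + 2317) / 12924 × 100 = 6637 / 12924 × 100 = 51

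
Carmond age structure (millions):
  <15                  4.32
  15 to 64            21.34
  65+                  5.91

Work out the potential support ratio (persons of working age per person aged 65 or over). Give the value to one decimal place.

Potential support ratio: 3.6

Potential support ratio = 21.34 / 5.91 = 3.6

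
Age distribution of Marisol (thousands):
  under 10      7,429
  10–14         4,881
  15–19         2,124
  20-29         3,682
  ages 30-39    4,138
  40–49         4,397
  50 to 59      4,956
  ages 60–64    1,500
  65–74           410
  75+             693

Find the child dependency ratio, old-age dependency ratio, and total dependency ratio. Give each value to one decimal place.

Youth dependency ratio: 59.2
Old-age dependency ratio: 5.3
Total dependency ratio: 64.5

0–14: 7,429 + 4,881 = 12,310
15–64: 2,124 + 3,682 + 4,138 + 4,397 + 4,956 + 1,500 = 20,797
65+: 410 + 693 = 1,103
Youth dependency ratio = 12,310 / 20,797 × 100 = 59.2
Old-age dependency ratio = 1,103 / 20,797 × 100 = 5.3
Total dependency ratio = (12,310 + 1,103) / 20,797 × 100 = 13,413 / 20,797 × 100 = 64.5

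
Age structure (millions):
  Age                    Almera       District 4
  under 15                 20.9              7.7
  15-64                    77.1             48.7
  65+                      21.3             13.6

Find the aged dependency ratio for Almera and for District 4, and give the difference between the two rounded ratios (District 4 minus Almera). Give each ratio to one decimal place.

Almera: 27.6
District 4: 27.9
Difference: +0.3

Almera: 21.3 / 77.1 × 100 = 27.6
District 4: 13.6 / 48.7 × 100 = 27.9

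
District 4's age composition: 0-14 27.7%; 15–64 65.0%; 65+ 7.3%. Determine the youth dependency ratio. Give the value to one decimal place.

Youth dependency ratio = 27.7 / 65.0 × 100 = 42.6

Youth dependency ratio: 42.6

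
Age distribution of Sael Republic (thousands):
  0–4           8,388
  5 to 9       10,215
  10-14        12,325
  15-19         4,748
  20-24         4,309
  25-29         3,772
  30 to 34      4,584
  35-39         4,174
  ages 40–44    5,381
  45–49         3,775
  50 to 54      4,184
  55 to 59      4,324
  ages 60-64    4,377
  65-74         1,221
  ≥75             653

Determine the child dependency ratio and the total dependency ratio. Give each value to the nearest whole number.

0–14: 8,388 + 10,215 + 12,325 = 30,928
15–64: 4,748 + 4,309 + 3,772 + 4,584 + 4,174 + 5,381 + 3,775 + 4,184 + 4,324 + 4,377 = 43,628
65+: 1,221 + 653 = 1,874
Youth dependency ratio = 30,928 / 43,628 × 100 = 71
Total dependency ratio = (30,928 + 1,874) / 43,628 × 100 = 32,802 / 43,628 × 100 = 75

Youth dependency ratio: 71
Total dependency ratio: 75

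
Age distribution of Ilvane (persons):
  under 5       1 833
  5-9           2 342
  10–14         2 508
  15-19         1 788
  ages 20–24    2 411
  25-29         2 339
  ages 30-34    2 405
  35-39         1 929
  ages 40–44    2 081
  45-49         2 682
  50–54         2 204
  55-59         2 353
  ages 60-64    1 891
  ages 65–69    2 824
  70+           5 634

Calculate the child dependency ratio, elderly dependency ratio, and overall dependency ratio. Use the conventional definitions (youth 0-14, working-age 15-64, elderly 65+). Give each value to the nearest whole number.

Youth dependency ratio: 30
Old-age dependency ratio: 38
Total dependency ratio: 69

0–14: 1 833 + 2 342 + 2 508 = 6 683
15–64: 1 788 + 2 411 + 2 339 + 2 405 + 1 929 + 2 081 + 2 682 + 2 204 + 2 353 + 1 891 = 22 083
65+: 2 824 + 5 634 = 8 458
Youth dependency ratio = 6 683 / 22 083 × 100 = 30
Old-age dependency ratio = 8 458 / 22 083 × 100 = 38
Total dependency ratio = (6 683 + 8 458) / 22 083 × 100 = 15 141 / 22 083 × 100 = 69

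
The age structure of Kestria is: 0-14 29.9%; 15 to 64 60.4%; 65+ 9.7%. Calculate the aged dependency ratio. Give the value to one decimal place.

Old-age dependency ratio = 9.7 / 60.4 × 100 = 16.1

Old-age dependency ratio: 16.1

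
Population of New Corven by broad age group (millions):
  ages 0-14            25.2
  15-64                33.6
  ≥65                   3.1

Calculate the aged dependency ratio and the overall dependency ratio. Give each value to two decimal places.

Old-age dependency ratio: 9.23
Total dependency ratio: 84.23

Old-age dependency ratio = 3.1 / 33.6 × 100 = 9.23
Total dependency ratio = (25.2 + 3.1) / 33.6 × 100 = 28.3 / 33.6 × 100 = 84.23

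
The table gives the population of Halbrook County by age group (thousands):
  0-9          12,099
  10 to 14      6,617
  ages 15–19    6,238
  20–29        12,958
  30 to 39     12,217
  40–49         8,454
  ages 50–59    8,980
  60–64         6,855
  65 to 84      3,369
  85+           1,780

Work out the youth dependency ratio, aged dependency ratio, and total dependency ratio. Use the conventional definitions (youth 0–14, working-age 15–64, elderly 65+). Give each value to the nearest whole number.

Youth dependency ratio: 34
Old-age dependency ratio: 9
Total dependency ratio: 43

0–14: 12,099 + 6,617 = 18,716
15–64: 6,238 + 12,958 + 12,217 + 8,454 + 8,980 + 6,855 = 55,702
65+: 3,369 + 1,780 = 5,149
Youth dependency ratio = 18,716 / 55,702 × 100 = 34
Old-age dependency ratio = 5,149 / 55,702 × 100 = 9
Total dependency ratio = (18,716 + 5,149) / 55,702 × 100 = 23,865 / 55,702 × 100 = 43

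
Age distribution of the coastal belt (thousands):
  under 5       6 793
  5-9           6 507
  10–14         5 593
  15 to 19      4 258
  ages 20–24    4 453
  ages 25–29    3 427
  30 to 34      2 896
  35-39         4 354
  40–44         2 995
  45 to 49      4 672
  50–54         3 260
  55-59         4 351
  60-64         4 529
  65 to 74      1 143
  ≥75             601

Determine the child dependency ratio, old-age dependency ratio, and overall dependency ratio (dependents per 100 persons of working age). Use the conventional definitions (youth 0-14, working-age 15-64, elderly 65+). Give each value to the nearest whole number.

Youth dependency ratio: 48
Old-age dependency ratio: 4
Total dependency ratio: 53

0–14: 6 793 + 6 507 + 5 593 = 18 893
15–64: 4 258 + 4 453 + 3 427 + 2 896 + 4 354 + 2 995 + 4 672 + 3 260 + 4 351 + 4 529 = 39 195
65+: 1 143 + 601 = 1 744
Youth dependency ratio = 18 893 / 39 195 × 100 = 48
Old-age dependency ratio = 1 744 / 39 195 × 100 = 4
Total dependency ratio = (18 893 + 1 744) / 39 195 × 100 = 20 637 / 39 195 × 100 = 53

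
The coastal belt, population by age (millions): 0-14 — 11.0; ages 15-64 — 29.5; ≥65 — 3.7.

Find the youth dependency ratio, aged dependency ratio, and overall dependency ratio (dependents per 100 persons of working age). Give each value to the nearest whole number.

Youth dependency ratio = 11.0 / 29.5 × 100 = 37
Old-age dependency ratio = 3.7 / 29.5 × 100 = 13
Total dependency ratio = (11.0 + 3.7) / 29.5 × 100 = 14.7 / 29.5 × 100 = 50

Youth dependency ratio: 37
Old-age dependency ratio: 13
Total dependency ratio: 50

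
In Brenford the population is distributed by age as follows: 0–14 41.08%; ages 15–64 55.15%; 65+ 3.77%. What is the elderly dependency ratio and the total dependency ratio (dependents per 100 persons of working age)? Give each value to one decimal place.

Old-age dependency ratio = 3.77 / 55.15 × 100 = 6.8
Total dependency ratio = (41.08 + 3.77) / 55.15 × 100 = 44.85 / 55.15 × 100 = 81.3

Old-age dependency ratio: 6.8
Total dependency ratio: 81.3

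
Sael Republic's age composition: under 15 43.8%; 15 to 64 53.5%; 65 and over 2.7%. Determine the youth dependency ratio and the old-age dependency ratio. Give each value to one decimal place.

Youth dependency ratio = 43.8 / 53.5 × 100 = 81.9
Old-age dependency ratio = 2.7 / 53.5 × 100 = 5.0

Youth dependency ratio: 81.9
Old-age dependency ratio: 5.0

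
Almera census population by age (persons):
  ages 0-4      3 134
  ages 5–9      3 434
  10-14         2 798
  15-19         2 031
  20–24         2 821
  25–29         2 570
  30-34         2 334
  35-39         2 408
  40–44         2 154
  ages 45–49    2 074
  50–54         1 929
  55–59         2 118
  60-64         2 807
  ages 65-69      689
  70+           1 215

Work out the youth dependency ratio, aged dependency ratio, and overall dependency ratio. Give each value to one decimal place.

Youth dependency ratio: 40.3
Old-age dependency ratio: 8.2
Total dependency ratio: 48.5

0–14: 3 134 + 3 434 + 2 798 = 9 366
15–64: 2 031 + 2 821 + 2 570 + 2 334 + 2 408 + 2 154 + 2 074 + 1 929 + 2 118 + 2 807 = 23 246
65+: 689 + 1 215 = 1 904
Youth dependency ratio = 9 366 / 23 246 × 100 = 40.3
Old-age dependency ratio = 1 904 / 23 246 × 100 = 8.2
Total dependency ratio = (9 366 + 1 904) / 23 246 × 100 = 11 270 / 23 246 × 100 = 48.5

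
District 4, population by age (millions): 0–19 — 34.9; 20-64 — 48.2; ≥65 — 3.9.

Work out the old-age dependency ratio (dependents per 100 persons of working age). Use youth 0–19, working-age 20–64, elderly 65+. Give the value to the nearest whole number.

Old-age dependency ratio = 3.9 / 48.2 × 100 = 8

Old-age dependency ratio: 8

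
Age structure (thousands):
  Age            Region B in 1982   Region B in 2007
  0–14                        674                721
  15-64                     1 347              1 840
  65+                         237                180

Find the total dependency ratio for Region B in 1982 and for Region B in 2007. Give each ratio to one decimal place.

Region B in 1982: 67.6
Region B in 2007: 49.0

Region B in 1982: (674 + 237) / 1 347 × 100 = 911 / 1 347 × 100 = 67.6
Region B in 2007: (721 + 180) / 1 840 × 100 = 901 / 1 840 × 100 = 49.0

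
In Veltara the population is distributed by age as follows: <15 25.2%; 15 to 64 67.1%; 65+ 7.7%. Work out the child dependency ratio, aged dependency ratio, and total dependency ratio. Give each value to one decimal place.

Youth dependency ratio: 37.6
Old-age dependency ratio: 11.5
Total dependency ratio: 49.0

Youth dependency ratio = 25.2 / 67.1 × 100 = 37.6
Old-age dependency ratio = 7.7 / 67.1 × 100 = 11.5
Total dependency ratio = (25.2 + 7.7) / 67.1 × 100 = 32.9 / 67.1 × 100 = 49.0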